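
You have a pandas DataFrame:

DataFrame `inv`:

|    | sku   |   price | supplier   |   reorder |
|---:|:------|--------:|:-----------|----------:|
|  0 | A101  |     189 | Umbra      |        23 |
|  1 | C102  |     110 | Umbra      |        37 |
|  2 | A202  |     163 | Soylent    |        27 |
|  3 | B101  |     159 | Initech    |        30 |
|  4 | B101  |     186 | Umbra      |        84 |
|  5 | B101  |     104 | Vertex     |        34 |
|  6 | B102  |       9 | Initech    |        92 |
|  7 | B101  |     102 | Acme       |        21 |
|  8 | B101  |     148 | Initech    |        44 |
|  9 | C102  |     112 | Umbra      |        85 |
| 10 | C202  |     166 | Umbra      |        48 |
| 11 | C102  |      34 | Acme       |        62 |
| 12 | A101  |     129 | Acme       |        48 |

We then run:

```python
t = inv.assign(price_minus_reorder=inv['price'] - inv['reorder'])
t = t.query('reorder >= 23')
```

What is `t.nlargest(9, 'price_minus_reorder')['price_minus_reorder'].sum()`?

add column price_minus_reorder = inv['price'] - inv['reorder']:
     sku  price supplier  reorder  price_minus_reorder
0   A101    189    Umbra       23                  166
1   C102    110    Umbra       37                   73
2   A202    163  Soylent       27                  136
3   B101    159  Initech       30                  129
4   B101    186    Umbra       84                  102
5   B101    104   Vertex       34                   70
6   B102      9  Initech       92                  -83
7   B101    102     Acme       21                   81
8   B101    148  Initech       44                  104
9   C102    112    Umbra       85                   27
10  C202    166    Umbra       48                  118
11  C102     34     Acme       62                  -28
12  A101    129     Acme       48                   81
filter rows where reorder >= 23:
     sku  price supplier  reorder  price_minus_reorder
0   A101    189    Umbra       23                  166
1   C102    110    Umbra       37                   73
2   A202    163  Soylent       27                  136
3   B101    159  Initech       30                  129
4   B101    186    Umbra       84                  102
5   B101    104   Vertex       34                   70
6   B102      9  Initech       92                  -83
8   B101    148  Initech       44                  104
9   C102    112    Umbra       85                   27
10  C202    166    Umbra       48                  118
11  C102     34     Acme       62                  -28
12  A101    129     Acme       48                   81
take 9 rows with largest price_minus_reorder:
     sku  price supplier  reorder  price_minus_reorder
0   A101    189    Umbra       23                  166
2   A202    163  Soylent       27                  136
3   B101    159  Initech       30                  129
10  C202    166    Umbra       48                  118
8   B101    148  Initech       44                  104
4   B101    186    Umbra       84                  102
12  A101    129     Acme       48                   81
1   C102    110    Umbra       37                   73
5   B101    104   Vertex       34                   70
sum of column 'price_minus_reorder' → 979

979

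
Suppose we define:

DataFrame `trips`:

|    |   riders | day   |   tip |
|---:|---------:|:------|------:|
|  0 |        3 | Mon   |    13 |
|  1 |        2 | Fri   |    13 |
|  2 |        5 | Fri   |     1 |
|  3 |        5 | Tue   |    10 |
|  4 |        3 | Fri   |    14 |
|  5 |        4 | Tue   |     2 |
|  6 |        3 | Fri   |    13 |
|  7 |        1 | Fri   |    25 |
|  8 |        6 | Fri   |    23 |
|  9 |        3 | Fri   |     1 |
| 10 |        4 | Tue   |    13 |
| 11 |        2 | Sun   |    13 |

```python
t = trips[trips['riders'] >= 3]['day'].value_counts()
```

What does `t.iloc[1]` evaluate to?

3

filter rows where riders >= 3:
    riders  day  tip
0        3  Mon   13
2        5  Fri    1
3        5  Tue   10
4        3  Fri   14
5        4  Tue    2
6        3  Fri   13
8        6  Fri   23
9        3  Fri    1
10       4  Tue   13
value_counts of day:
day
Fri    5
Tue    3
Mon    1
Name: count, dtype: int64
Then the value at position 1: 3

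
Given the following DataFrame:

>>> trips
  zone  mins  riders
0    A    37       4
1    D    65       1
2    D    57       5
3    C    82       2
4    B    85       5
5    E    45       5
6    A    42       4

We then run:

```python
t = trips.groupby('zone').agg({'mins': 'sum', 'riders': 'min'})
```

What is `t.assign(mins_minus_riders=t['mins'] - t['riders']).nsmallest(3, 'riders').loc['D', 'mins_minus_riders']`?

group by zone: sum(mins), min(riders):
      mins  riders
zone              
A       79       4
B       85       5
C       82       2
D      122       1
E       45       5
add column mins_minus_riders = t['mins'] - t['riders']:
      mins  riders  mins_minus_riders
zone                                 
A       79       4                 75
B       85       5                 80
C       82       2                 80
D      122       1                121
E       45       5                 40
take 3 rows with smallest riders:
      mins  riders  mins_minus_riders
zone                                 
D      122       1                121
C       82       2                 80
A       79       4                 75
So loc['D', 'mins_minus_riders'] = 121.

121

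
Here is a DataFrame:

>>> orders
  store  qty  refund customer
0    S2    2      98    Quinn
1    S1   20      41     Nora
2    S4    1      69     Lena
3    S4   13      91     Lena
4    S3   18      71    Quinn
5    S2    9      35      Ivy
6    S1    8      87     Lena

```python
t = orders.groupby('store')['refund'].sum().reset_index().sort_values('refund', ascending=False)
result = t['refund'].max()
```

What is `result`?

group by store, sum of refund:
store
S1    128
S2    133
S3     71
S4    160
Name: refund, dtype: int64
reset_index():
  store  refund
0    S1     128
1    S2     133
2    S3      71
3    S4     160
sort by refund descending:
  store  refund
3    S4     160
1    S2     133
0    S1     128
2    S3      71
So max() = 160.

160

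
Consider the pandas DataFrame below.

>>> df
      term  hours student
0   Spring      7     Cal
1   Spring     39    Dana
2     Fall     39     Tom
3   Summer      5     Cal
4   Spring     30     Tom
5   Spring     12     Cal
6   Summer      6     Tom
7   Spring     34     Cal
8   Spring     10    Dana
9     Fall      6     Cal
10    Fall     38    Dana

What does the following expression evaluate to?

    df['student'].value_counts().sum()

value_counts of student:
student
Cal     5
Dana    3
Tom     3
Name: count, dtype: int64

11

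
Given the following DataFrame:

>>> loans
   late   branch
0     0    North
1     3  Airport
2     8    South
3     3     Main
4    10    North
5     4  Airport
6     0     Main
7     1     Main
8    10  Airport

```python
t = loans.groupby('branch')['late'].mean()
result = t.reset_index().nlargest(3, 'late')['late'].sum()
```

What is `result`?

group by branch, mean of late:
branch
Airport    5.666667
Main       1.333333
North      5.000000
South      8.000000
Name: late, dtype: float64
reset_index():
    branch      late
0  Airport  5.666667
1     Main  1.333333
2    North  5.000000
3    South  8.000000
take 3 rows with largest late:
    branch      late
3    South  8.000000
0  Airport  5.666667
2    North  5.000000
Taking the sum of column 'late' gives 18.6666666667.

18.6666666667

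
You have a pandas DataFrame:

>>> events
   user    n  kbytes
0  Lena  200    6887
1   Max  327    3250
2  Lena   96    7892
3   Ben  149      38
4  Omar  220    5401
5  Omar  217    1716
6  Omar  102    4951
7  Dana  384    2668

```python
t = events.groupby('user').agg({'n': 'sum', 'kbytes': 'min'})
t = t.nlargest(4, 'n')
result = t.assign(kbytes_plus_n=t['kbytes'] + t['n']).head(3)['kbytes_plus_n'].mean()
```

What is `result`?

group by user: sum(n), min(kbytes):
        n  kbytes
user             
Ben   149      38
Dana  384    2668
Lena  296    6887
Max   327    3250
Omar  539    1716
take 4 rows with largest n:
        n  kbytes
user             
Omar  539    1716
Dana  384    2668
Max   327    3250
Lena  296    6887
add column kbytes_plus_n = t['kbytes'] + t['n']:
        n  kbytes  kbytes_plus_n
user                            
Omar  539    1716           2255
Dana  384    2668           3052
Max   327    3250           3577
Lena  296    6887           7183
take first 3 rows:
        n  kbytes  kbytes_plus_n
user                            
Omar  539    1716           2255
Dana  384    2668           3052
Max   327    3250           3577

2961.33333333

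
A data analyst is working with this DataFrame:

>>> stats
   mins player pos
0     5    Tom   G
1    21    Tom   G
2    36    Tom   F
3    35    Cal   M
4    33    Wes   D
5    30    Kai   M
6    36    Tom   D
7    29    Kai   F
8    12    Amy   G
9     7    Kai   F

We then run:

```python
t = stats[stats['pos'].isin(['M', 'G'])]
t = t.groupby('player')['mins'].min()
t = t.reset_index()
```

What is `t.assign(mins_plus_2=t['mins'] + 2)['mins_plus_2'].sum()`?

90

filter rows where pos in ['M', 'G']:
   mins player pos
0     5    Tom   G
1    21    Tom   G
3    35    Cal   M
5    30    Kai   M
8    12    Amy   G
group by player, min of mins:
player
Amy    12
Cal    35
Kai    30
Tom     5
Name: mins, dtype: int64
reset_index():
  player  mins
0    Amy    12
1    Cal    35
2    Kai    30
3    Tom     5
add column mins_plus_2 = t['mins'] + 2:
  player  mins  mins_plus_2
0    Amy    12           14
1    Cal    35           37
2    Kai    30           32
3    Tom     5            7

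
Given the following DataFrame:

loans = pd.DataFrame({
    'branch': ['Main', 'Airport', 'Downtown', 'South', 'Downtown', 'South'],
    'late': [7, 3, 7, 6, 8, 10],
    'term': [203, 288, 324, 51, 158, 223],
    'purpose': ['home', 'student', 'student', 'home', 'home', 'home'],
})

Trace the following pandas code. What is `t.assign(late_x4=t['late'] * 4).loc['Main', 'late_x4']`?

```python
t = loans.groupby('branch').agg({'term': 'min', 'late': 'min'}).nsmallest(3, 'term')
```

28

group by branch: min(term), min(late):
          term  late
branch              
Airport    288     3
Downtown   158     7
Main       203     7
South       51     6
take 3 rows with smallest term:
          term  late
branch              
South       51     6
Downtown   158     7
Main       203     7
add column late_x4 = t['late'] * 4:
          term  late  late_x4
branch                       
South       51     6       24
Downtown   158     7       28
Main       203     7       28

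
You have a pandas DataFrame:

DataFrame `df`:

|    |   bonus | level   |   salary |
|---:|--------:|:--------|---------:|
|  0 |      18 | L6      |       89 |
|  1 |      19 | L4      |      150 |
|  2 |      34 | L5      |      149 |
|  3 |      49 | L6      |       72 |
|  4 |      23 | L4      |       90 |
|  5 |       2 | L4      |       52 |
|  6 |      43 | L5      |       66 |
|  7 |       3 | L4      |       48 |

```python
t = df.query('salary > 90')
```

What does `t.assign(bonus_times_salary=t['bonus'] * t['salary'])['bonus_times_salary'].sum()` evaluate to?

7916

filter rows where salary > 90:
   bonus level  salary
1     19    L4     150
2     34    L5     149
add column bonus_times_salary = t['bonus'] * t['salary']:
   bonus level  salary  bonus_times_salary
1     19    L4     150                2850
2     34    L5     149                5066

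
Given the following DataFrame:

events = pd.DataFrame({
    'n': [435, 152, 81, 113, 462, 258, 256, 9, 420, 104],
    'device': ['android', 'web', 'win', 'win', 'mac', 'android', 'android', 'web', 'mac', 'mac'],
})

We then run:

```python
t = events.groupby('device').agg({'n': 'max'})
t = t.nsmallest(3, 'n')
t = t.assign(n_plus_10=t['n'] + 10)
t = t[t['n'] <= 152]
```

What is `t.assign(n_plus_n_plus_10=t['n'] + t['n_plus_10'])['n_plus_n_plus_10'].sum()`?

group by device, max of n:
           n
device      
android  435
mac      462
web      152
win      113
take 3 rows with smallest n:
           n
device      
win      113
web      152
android  435
add column n_plus_10 = t['n'] + 10:
           n  n_plus_10
device                 
win      113        123
web      152        162
android  435        445
filter rows where n <= 152:
          n  n_plus_10
device                
win     113        123
web     152        162
add column n_plus_n_plus_10 = t['n'] + t['n_plus_10']:
          n  n_plus_10  n_plus_n_plus_10
device                                  
win     113        123               236
web     152        162               314

550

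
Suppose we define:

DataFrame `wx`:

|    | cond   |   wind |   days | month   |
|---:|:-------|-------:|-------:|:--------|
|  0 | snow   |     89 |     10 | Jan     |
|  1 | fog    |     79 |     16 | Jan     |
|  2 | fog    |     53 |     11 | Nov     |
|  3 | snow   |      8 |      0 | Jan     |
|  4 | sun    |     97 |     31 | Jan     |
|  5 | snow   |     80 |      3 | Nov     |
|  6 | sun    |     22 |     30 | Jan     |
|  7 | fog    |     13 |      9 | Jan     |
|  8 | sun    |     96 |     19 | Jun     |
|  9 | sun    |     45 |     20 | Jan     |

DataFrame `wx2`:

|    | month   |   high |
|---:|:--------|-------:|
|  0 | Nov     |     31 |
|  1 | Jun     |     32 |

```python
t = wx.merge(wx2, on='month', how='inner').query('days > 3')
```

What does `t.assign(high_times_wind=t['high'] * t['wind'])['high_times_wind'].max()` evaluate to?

3072

merge on 'month' (how='inner') → 3 rows:
   cond  wind  days month  high
0   fog    53    11   Nov    31
1  snow    80     3   Nov    31
2   sun    96    19   Jun    32
filter rows where days > 3:
  cond  wind  days month  high
0  fog    53    11   Nov    31
2  sun    96    19   Jun    32
add column high_times_wind = t['high'] * t['wind']:
  cond  wind  days month  high  high_times_wind
0  fog    53    11   Nov    31             1643
2  sun    96    19   Jun    32             3072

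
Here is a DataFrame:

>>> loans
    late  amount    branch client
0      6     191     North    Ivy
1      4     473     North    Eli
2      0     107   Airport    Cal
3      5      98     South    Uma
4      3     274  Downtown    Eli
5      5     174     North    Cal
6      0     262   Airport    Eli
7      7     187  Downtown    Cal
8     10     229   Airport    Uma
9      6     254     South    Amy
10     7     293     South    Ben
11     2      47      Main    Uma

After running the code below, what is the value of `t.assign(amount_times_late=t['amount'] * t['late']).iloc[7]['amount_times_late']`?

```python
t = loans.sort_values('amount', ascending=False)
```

1309

sort by amount descending:
    late  amount    branch client
1      4     473     North    Eli
10     7     293     South    Ben
4      3     274  Downtown    Eli
6      0     262   Airport    Eli
9      6     254     South    Amy
8     10     229   Airport    Uma
0      6     191     North    Ivy
7      7     187  Downtown    Cal
5      5     174     North    Cal
2      0     107   Airport    Cal
3      5      98     South    Uma
11     2      47      Main    Uma
add column amount_times_late = t['amount'] * t['late']:
    late  amount    branch client  amount_times_late
1      4     473     North    Eli               1892
10     7     293     South    Ben               2051
4      3     274  Downtown    Eli                822
6      0     262   Airport    Eli                  0
9      6     254     South    Amy               1524
8     10     229   Airport    Uma               2290
0      6     191     North    Ivy               1146
7      7     187  Downtown    Cal               1309
5      5     174     North    Cal                870
2      0     107   Airport    Cal                  0
3      5      98     South    Uma                490
11     2      47      Main    Uma                 94
So iloc[7]['amount_times_late'] = 1309.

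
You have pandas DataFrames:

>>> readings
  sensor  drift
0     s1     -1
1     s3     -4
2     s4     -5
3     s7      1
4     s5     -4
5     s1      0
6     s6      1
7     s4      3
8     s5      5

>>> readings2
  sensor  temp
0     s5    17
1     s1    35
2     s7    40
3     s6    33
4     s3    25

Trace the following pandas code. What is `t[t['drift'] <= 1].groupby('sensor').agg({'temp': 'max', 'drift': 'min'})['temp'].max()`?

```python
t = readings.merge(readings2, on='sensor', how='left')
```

merge on 'sensor' (how='left') → 9 rows:
  sensor  drift  temp
0     s1     -1  35.0
1     s3     -4  25.0
2     s4     -5   NaN
3     s7      1  40.0
4     s5     -4  17.0
5     s1      0  35.0
6     s6      1  33.0
7     s4      3   NaN
8     s5      5  17.0
filter rows where drift <= 1:
  sensor  drift  temp
0     s1     -1  35.0
1     s3     -4  25.0
2     s4     -5   NaN
3     s7      1  40.0
4     s5     -4  17.0
5     s1      0  35.0
6     s6      1  33.0
group by sensor: max(temp), min(drift):
        temp  drift
sensor             
s1      35.0     -1
s3      25.0     -4
s4       NaN     -5
s5      17.0     -4
s6      33.0      1
s7      40.0      1
The max of column 'temp' is 40.0.

40.0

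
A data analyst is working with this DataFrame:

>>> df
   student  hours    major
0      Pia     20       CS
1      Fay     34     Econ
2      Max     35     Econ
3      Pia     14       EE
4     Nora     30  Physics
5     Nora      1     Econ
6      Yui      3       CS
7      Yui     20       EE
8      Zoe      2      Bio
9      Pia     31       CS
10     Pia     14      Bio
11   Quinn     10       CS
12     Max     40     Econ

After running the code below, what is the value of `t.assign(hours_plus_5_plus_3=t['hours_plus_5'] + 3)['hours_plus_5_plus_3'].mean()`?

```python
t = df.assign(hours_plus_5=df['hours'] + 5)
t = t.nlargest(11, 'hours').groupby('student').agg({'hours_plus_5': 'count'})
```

4.83333333333

add column hours_plus_5 = df['hours'] + 5:
   student  hours    major  hours_plus_5
0      Pia     20       CS            25
1      Fay     34     Econ            39
2      Max     35     Econ            40
3      Pia     14       EE            19
4     Nora     30  Physics            35
5     Nora      1     Econ             6
6      Yui      3       CS             8
7      Yui     20       EE            25
8      Zoe      2      Bio             7
9      Pia     31       CS            36
10     Pia     14      Bio            19
11   Quinn     10       CS            15
12     Max     40     Econ            45
take 11 rows with largest hours:
   student  hours    major  hours_plus_5
12     Max     40     Econ            45
2      Max     35     Econ            40
1      Fay     34     Econ            39
9      Pia     31       CS            36
4     Nora     30  Physics            35
0      Pia     20       CS            25
7      Yui     20       EE            25
3      Pia     14       EE            19
10     Pia     14      Bio            19
11   Quinn     10       CS            15
6      Yui      3       CS             8
group by student, count of hours_plus_5:
         hours_plus_5
student              
Fay                 1
Max                 2
Nora                1
Pia                 4
Quinn               1
Yui                 2
add column hours_plus_5_plus_3 = t['hours_plus_5'] + 3:
         hours_plus_5  hours_plus_5_plus_3
student                                   
Fay                 1                    4
Max                 2                    5
Nora                1                    4
Pia                 4                    7
Quinn               1                    4
Yui                 2                    5
The mean of column 'hours_plus_5_plus_3' is 4.83333333333.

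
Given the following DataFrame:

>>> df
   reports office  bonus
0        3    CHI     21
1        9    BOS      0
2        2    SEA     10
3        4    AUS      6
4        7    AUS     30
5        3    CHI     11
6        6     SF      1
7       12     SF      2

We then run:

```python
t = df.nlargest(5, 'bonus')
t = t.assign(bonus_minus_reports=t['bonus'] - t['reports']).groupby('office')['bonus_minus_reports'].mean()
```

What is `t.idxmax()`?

take 5 rows with largest bonus:
   reports office  bonus
4        7    AUS     30
0        3    CHI     21
5        3    CHI     11
2        2    SEA     10
3        4    AUS      6
add column bonus_minus_reports = t['bonus'] - t['reports']:
   reports office  bonus  bonus_minus_reports
4        7    AUS     30                   23
0        3    CHI     21                   18
5        3    CHI     11                    8
2        2    SEA     10                    8
3        4    AUS      6                    2
group by office, mean of bonus_minus_reports:
office
AUS    12.5
CHI    13.0
SEA     8.0
Name: bonus_minus_reports, dtype: float64
Then the label with the largest value: CHI

CHI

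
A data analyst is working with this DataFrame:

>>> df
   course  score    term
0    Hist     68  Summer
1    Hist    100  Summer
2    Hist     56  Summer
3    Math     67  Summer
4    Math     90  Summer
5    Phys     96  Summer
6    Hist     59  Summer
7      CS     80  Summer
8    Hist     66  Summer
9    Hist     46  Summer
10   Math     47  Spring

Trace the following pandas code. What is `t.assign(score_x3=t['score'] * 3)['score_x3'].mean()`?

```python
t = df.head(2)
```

252.0

take first 2 rows:
  course  score    term
0   Hist     68  Summer
1   Hist    100  Summer
add column score_x3 = t['score'] * 3:
  course  score    term  score_x3
0   Hist     68  Summer       204
1   Hist    100  Summer       300
Taking the mean of column 'score_x3' gives 252.0.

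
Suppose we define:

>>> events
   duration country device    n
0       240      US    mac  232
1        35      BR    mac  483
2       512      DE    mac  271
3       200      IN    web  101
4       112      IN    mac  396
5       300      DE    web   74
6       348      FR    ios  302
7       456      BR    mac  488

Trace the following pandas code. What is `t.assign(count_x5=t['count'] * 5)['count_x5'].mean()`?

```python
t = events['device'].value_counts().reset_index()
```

value_counts of device:
device
mac    5
web    2
ios    1
Name: count, dtype: int64
reset_index():
  device  count
0    mac      5
1    web      2
2    ios      1
add column count_x5 = t['count'] * 5:
  device  count  count_x5
0    mac      5        25
1    web      2        10
2    ios      1         5

13.3333333333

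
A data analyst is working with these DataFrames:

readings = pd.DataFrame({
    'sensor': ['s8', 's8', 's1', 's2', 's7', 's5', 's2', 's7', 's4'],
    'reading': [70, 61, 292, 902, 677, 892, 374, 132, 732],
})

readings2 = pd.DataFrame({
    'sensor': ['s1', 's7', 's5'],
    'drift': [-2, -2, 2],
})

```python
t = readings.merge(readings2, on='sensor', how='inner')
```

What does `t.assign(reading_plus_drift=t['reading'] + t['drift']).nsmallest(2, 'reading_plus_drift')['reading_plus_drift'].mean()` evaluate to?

210.0

merge on 'sensor' (how='inner') → 4 rows:
  sensor  reading  drift
0     s1      292     -2
1     s7      677     -2
2     s5      892      2
3     s7      132     -2
add column reading_plus_drift = t['reading'] + t['drift']:
  sensor  reading  drift  reading_plus_drift
0     s1      292     -2                 290
1     s7      677     -2                 675
2     s5      892      2                 894
3     s7      132     -2                 130
take 2 rows with smallest reading_plus_drift:
  sensor  reading  drift  reading_plus_drift
3     s7      132     -2                 130
0     s1      292     -2                 290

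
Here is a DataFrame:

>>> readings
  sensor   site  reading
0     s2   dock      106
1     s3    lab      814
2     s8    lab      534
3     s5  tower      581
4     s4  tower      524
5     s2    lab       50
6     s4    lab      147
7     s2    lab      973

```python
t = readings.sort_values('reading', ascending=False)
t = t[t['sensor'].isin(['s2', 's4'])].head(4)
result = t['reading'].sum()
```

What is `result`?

1750

sort by reading descending:
  sensor   site  reading
7     s2    lab      973
1     s3    lab      814
3     s5  tower      581
2     s8    lab      534
4     s4  tower      524
6     s4    lab      147
0     s2   dock      106
5     s2    lab       50
filter rows where sensor in ['s2', 's4']:
  sensor   site  reading
7     s2    lab      973
4     s4  tower      524
6     s4    lab      147
0     s2   dock      106
5     s2    lab       50
take first 4 rows:
  sensor   site  reading
7     s2    lab      973
4     s4  tower      524
6     s4    lab      147
0     s2   dock      106
So sum() = 1750.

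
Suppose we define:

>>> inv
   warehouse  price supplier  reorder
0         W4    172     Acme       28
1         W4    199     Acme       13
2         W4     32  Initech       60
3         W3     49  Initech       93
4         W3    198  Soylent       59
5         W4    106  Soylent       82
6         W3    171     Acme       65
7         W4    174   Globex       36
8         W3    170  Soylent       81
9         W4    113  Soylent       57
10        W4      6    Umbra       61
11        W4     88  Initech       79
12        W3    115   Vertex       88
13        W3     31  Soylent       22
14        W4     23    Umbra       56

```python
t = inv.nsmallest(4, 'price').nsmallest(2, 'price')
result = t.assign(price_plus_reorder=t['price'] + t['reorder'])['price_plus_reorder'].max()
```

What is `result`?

79

take 4 rows with smallest price:
   warehouse  price supplier  reorder
10        W4      6    Umbra       61
14        W4     23    Umbra       56
13        W3     31  Soylent       22
2         W4     32  Initech       60
take 2 rows with smallest price:
   warehouse  price supplier  reorder
10        W4      6    Umbra       61
14        W4     23    Umbra       56
add column price_plus_reorder = t['price'] + t['reorder']:
   warehouse  price supplier  reorder  price_plus_reorder
10        W4      6    Umbra       61                  67
14        W4     23    Umbra       56                  79
Then the max of column 'price_plus_reorder': 79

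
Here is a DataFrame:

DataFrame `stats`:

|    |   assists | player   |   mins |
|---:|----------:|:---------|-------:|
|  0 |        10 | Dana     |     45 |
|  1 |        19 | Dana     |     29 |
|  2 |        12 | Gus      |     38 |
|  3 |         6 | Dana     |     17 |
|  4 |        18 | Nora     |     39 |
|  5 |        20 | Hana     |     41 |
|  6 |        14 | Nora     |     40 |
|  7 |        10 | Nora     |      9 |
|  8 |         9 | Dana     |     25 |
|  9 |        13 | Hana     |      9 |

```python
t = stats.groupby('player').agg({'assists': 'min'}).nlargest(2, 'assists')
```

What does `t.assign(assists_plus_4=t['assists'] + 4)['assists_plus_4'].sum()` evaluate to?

33

group by player, min of assists:
        assists
player         
Dana          6
Gus          12
Hana         13
Nora         10
take 2 rows with largest assists:
        assists
player         
Hana         13
Gus          12
add column assists_plus_4 = t['assists'] + 4:
        assists  assists_plus_4
player                         
Hana         13              17
Gus          12              16
Hence 33.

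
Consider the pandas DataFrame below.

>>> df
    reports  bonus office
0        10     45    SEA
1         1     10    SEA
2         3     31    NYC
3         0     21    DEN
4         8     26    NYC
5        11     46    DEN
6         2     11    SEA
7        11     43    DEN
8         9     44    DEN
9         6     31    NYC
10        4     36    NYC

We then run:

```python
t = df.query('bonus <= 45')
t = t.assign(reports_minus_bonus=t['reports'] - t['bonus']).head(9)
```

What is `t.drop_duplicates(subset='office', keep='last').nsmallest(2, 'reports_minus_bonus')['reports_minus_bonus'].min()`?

-35

filter rows where bonus <= 45:
    reports  bonus office
0        10     45    SEA
1         1     10    SEA
2         3     31    NYC
3         0     21    DEN
4         8     26    NYC
6         2     11    SEA
7        11     43    DEN
8         9     44    DEN
9         6     31    NYC
10        4     36    NYC
add column reports_minus_bonus = t['reports'] - t['bonus']:
    reports  bonus office  reports_minus_bonus
0        10     45    SEA                  -35
1         1     10    SEA                   -9
2         3     31    NYC                  -28
3         0     21    DEN                  -21
4         8     26    NYC                  -18
6         2     11    SEA                   -9
7        11     43    DEN                  -32
8         9     44    DEN                  -35
9         6     31    NYC                  -25
10        4     36    NYC                  -32
take first 9 rows:
   reports  bonus office  reports_minus_bonus
0       10     45    SEA                  -35
1        1     10    SEA                   -9
2        3     31    NYC                  -28
3        0     21    DEN                  -21
4        8     26    NYC                  -18
6        2     11    SEA                   -9
7       11     43    DEN                  -32
8        9     44    DEN                  -35
9        6     31    NYC                  -25
drop duplicate office (keep=last):
   reports  bonus office  reports_minus_bonus
6        2     11    SEA                   -9
8        9     44    DEN                  -35
9        6     31    NYC                  -25
take 2 rows with smallest reports_minus_bonus:
   reports  bonus office  reports_minus_bonus
8        9     44    DEN                  -35
9        6     31    NYC                  -25
Taking the min of column 'reports_minus_bonus' gives -35.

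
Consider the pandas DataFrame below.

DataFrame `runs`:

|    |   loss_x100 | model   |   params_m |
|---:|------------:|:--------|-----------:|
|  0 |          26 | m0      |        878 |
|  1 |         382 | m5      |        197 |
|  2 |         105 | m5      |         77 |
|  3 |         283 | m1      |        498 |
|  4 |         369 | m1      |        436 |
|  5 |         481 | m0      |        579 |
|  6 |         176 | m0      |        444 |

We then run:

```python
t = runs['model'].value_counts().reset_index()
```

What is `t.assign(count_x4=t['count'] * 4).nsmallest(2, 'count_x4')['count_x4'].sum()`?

16

value_counts of model:
model
m0    3
m5    2
m1    2
Name: count, dtype: int64
reset_index():
  model  count
0    m0      3
1    m5      2
2    m1      2
add column count_x4 = t['count'] * 4:
  model  count  count_x4
0    m0      3        12
1    m5      2         8
2    m1      2         8
take 2 rows with smallest count_x4:
  model  count  count_x4
1    m5      2         8
2    m1      2         8
Reading off the sum of column 'count_x4', we get 16.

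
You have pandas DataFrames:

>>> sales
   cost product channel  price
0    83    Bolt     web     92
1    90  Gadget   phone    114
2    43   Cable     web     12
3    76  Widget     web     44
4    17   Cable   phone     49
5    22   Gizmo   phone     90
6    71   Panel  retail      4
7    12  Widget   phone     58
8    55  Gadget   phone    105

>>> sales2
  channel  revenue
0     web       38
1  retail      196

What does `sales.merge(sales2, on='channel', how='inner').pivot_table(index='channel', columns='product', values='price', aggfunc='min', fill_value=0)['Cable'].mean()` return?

6.0

merge on 'channel' (how='inner') → 4 rows:
   cost product channel  price  revenue
0    83    Bolt     web     92       38
1    43   Cable     web     12       38
2    76  Widget     web     44       38
3    71   Panel  retail      4      196
pivot: rows=channel, cols=product, min(price):
product  Bolt  Cable  Panel  Widget
channel                            
retail      0      0      4       0
web        92     12      0      44
Then the mean of column 'Cable': 6.0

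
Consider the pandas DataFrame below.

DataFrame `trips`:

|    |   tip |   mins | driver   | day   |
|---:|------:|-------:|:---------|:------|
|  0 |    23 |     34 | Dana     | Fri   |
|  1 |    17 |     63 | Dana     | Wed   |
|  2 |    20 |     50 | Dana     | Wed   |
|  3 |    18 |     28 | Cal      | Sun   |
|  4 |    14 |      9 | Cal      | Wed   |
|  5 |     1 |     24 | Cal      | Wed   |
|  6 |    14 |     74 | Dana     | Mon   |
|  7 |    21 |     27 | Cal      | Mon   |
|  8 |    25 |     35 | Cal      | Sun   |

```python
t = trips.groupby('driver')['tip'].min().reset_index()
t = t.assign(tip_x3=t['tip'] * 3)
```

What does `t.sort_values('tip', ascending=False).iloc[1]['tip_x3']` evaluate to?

3

group by driver, min of tip:
driver
Cal      1
Dana    14
Name: tip, dtype: int64
reset_index():
  driver  tip
0    Cal    1
1   Dana   14
add column tip_x3 = t['tip'] * 3:
  driver  tip  tip_x3
0    Cal    1       3
1   Dana   14      42
sort by tip descending:
  driver  tip  tip_x3
1   Dana   14      42
0    Cal    1       3
Finally, value at position 1, column 'tip_x3' = 3.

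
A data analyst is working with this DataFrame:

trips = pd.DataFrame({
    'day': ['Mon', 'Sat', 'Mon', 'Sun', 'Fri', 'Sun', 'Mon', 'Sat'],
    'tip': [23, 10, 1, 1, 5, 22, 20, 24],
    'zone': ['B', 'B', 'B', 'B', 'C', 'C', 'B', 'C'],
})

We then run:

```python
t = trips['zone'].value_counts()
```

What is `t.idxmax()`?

value_counts of zone:
zone
B    5
C    3
Name: count, dtype: int64
So idxmax() = B.

B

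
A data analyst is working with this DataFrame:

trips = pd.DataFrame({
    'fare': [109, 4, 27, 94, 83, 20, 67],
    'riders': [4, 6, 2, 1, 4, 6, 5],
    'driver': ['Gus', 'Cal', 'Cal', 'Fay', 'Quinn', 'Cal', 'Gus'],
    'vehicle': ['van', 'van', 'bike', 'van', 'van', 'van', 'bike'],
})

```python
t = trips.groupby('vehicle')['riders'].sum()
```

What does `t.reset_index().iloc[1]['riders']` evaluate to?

group by vehicle, sum of riders:
vehicle
bike     7
van     21
Name: riders, dtype: int64
reset_index():
  vehicle  riders
0    bike       7
1     van      21

21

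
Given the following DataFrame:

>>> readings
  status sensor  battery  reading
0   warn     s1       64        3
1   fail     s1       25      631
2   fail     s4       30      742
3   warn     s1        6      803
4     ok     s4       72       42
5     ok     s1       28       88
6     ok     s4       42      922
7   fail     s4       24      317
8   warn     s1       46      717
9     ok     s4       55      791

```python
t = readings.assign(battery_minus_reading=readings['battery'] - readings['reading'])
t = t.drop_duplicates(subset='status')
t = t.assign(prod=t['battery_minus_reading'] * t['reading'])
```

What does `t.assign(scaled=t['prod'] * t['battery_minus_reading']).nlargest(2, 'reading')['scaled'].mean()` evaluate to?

add column battery_minus_reading = readings['battery'] - readings['reading']:
  status sensor  battery  reading  battery_minus_reading
0   warn     s1       64        3                     61
1   fail     s1       25      631                   -606
2   fail     s4       30      742                   -712
3   warn     s1        6      803                   -797
4     ok     s4       72       42                     30
5     ok     s1       28       88                    -60
6     ok     s4       42      922                   -880
7   fail     s4       24      317                   -293
8   warn     s1       46      717                   -671
9     ok     s4       55      791                   -736
drop duplicate status (keep=first):
  status sensor  battery  reading  battery_minus_reading
0   warn     s1       64        3                     61
1   fail     s1       25      631                   -606
4     ok     s4       72       42                     30
add column prod = t['battery_minus_reading'] * t['reading']:
  status sensor  battery  reading  battery_minus_reading    prod
0   warn     s1       64        3                     61     183
1   fail     s1       25      631                   -606 -382386
4     ok     s4       72       42                     30    1260
add column scaled = t['prod'] * t['battery_minus_reading']:
  status sensor  battery  reading  battery_minus_reading    prod     scaled
0   warn     s1       64        3                     61     183      11163
1   fail     s1       25      631                   -606 -382386  231725916
4     ok     s4       72       42                     30    1260      37800
take 2 rows with largest reading:
  status sensor  battery  reading  battery_minus_reading    prod     scaled
1   fail     s1       25      631                   -606 -382386  231725916
4     ok     s4       72       42                     30    1260      37800

115881858.0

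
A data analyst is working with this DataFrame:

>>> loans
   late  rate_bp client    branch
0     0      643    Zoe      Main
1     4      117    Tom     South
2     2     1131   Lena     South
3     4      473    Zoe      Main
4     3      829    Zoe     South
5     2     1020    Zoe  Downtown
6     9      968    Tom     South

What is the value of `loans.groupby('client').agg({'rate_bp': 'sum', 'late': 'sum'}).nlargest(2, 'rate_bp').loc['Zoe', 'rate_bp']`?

2965

group by client: sum(rate_bp), sum(late):
        rate_bp  late
client               
Lena       1131     2
Tom        1085    13
Zoe        2965     9
take 2 rows with largest rate_bp:
        rate_bp  late
client               
Zoe        2965     9
Lena       1131     2
Reading off the value at row 'Zoe', column 'rate_bp', we get 2965.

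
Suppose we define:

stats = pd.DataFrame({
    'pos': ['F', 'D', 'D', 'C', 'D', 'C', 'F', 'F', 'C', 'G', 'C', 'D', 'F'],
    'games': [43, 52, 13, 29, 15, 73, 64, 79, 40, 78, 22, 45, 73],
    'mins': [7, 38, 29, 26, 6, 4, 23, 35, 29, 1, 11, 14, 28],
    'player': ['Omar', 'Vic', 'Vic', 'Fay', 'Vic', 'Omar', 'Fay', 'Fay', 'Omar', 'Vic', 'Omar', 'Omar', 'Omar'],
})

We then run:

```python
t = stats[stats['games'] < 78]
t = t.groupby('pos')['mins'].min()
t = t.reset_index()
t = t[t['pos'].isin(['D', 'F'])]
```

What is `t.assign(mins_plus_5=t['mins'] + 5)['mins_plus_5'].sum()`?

filter rows where games < 78:
   pos  games  mins player
0    F     43     7   Omar
1    D     52    38    Vic
2    D     13    29    Vic
3    C     29    26    Fay
4    D     15     6    Vic
5    C     73     4   Omar
6    F     64    23    Fay
8    C     40    29   Omar
10   C     22    11   Omar
11   D     45    14   Omar
12   F     73    28   Omar
group by pos, min of mins:
pos
C    4
D    6
F    7
Name: mins, dtype: int64
reset_index():
  pos  mins
0   C     4
1   D     6
2   F     7
filter rows where pos in ['D', 'F']:
  pos  mins
1   D     6
2   F     7
add column mins_plus_5 = t['mins'] + 5:
  pos  mins  mins_plus_5
1   D     6           11
2   F     7           12
Taking the sum of column 'mins_plus_5' gives 23.

23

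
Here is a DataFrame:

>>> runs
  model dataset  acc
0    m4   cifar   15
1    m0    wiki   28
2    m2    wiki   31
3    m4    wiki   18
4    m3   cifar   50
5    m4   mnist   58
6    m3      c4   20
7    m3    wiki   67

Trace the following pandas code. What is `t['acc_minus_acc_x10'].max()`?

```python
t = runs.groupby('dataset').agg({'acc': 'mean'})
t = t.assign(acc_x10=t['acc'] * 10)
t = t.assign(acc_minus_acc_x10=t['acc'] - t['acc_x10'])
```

-180.0

group by dataset, mean of acc:
          acc
dataset      
c4       20.0
cifar    32.5
mnist    58.0
wiki     36.0
add column acc_x10 = t['acc'] * 10:
          acc  acc_x10
dataset               
c4       20.0    200.0
cifar    32.5    325.0
mnist    58.0    580.0
wiki     36.0    360.0
add column acc_minus_acc_x10 = t['acc'] - t['acc_x10']:
          acc  acc_x10  acc_minus_acc_x10
dataset                                  
c4       20.0    200.0             -180.0
cifar    32.5    325.0             -292.5
mnist    58.0    580.0             -522.0
wiki     36.0    360.0             -324.0
Taking the max of column 'acc_minus_acc_x10' gives -180.0.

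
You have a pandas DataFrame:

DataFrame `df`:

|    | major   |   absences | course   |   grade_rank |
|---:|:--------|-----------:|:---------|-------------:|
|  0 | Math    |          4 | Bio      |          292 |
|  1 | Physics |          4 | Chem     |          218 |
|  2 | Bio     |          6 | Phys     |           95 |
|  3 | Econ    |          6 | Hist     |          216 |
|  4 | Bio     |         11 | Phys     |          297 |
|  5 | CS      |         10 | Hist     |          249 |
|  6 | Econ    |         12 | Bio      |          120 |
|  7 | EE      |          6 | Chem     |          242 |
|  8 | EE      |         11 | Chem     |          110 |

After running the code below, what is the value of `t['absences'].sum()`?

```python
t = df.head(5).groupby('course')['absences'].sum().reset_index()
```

31

take first 5 rows:
     major  absences course  grade_rank
0     Math         4    Bio         292
1  Physics         4   Chem         218
2      Bio         6   Phys          95
3     Econ         6   Hist         216
4      Bio        11   Phys         297
group by course, sum of absences:
course
Bio      4
Chem     4
Hist     6
Phys    17
Name: absences, dtype: int64
reset_index():
  course  absences
0    Bio         4
1   Chem         4
2   Hist         6
3   Phys        17
The sum of column 'absences' is 31.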